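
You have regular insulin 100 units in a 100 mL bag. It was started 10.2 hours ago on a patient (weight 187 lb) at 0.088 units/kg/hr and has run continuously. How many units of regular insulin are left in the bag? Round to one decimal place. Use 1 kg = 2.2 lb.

23.7 units

Weight = 187 lb ÷ 2.2 lb/kg = 85 kg
Dose = 0.088 units/kg/hr × 85 kg = 7.48 units/hr
Concentration = 100 units ÷ 100 mL = 1 units/mL
Rate = 7.48 units/hr ÷ 1 units/mL = 7.48 mL/hr
Volume infused = 7.48 mL/hr × 10.2 hr = 76.296 mL
Volume remaining = 100 − 76.296 = 23.704 mL
Drug remaining = 23.704 mL × 1 units/mL = 23.704 units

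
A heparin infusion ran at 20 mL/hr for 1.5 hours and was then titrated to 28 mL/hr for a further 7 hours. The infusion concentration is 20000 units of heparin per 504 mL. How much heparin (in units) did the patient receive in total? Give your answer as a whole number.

8968 units

Concentration = 20000 units ÷ 504 mL = 39.68254 units/mL
Stage 1: 20 mL/hr × 1.5 hr = 30 mL → 30 mL × 39.68254 units/mL = 1190.476 units
Stage 2: 28 mL/hr × 7 hr = 196 mL → 196 mL × 39.68254 units/mL = 7777.778 units
Total = 1190.476 + 7777.778 = 8968.254 units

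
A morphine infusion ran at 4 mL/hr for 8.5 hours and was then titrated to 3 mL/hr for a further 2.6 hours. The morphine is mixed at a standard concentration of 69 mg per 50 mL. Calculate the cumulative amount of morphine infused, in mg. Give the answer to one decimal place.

Concentration = 69 mg ÷ 50 mL = 1.38 mg/mL
Stage 1: 4 mL/hr × 8.5 hr = 34 mL → 34 mL × 1.38 mg/mL = 46.92 mg
Stage 2: 3 mL/hr × 2.6 hr = 7.8 mL → 7.8 mL × 1.38 mg/mL = 10.764 mg
Total = 46.92 + 10.764 = 57.684 mg

57.7 mg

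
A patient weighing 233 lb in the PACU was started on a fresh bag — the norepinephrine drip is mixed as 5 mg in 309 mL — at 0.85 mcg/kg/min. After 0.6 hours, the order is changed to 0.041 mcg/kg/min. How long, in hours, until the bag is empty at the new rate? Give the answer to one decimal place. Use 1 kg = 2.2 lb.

6.8 hours

Initial rate:
Weight = 233 lb ÷ 2.2 lb/kg = 105.9091 kg
Dose = 0.85 mcg/kg/min × 105.9091 kg = 90.02273 mcg/min
90.02273 mcg/min × 60 min/hr = 5401.364 mcg/hr
Concentration = 5 mg ÷ 309 mL = 0.01618123 mg/mL = 16.18123 mcg/mL
Rate = 5401.364 mcg/hr ÷ 16.18123 mcg/mL = 333.8043 mL/hr
Volume infused so far = 333.8043 mL/hr × 0.6 hr = 200.2826 mL
Volume remaining = 309 − 200.2826 = 108.7174 mL
New rate:
Dose = 0.041 mcg/kg/min × 105.9091 kg = 4.342273 mcg/min
4.342273 mcg/min × 60 min/hr = 260.5364 mcg/hr
Rate = 260.5364 mcg/hr ÷ 16.18123 mcg/mL = 16.10115 mL/hr
Time remaining = 108.7174 mL ÷ 16.10115 mL/hr = 6.752155 hr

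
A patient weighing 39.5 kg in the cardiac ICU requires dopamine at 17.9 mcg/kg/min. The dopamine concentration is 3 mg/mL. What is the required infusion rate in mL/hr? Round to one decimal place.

14.1 mL/hr

Dose = 17.9 mcg/kg/min × 39.5 kg = 707.05 mcg/min
707.05 mcg/min × 60 min/hr = 42423 mcg/hr
Concentration = 3 mg/mL = 3000 mcg/mL
Rate = 42423 mcg/hr ÷ 3000 mcg/mL = 14.141 mL/hr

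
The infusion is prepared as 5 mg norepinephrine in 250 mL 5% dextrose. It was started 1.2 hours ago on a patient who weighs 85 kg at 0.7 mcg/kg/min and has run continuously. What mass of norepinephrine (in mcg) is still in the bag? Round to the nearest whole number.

Dose = 0.7 mcg/kg/min × 85 kg = 59.5 mcg/min
59.5 mcg/min × 60 min/hr = 3570 mcg/hr
Concentration = 5 mg ÷ 250 mL = 0.02 mg/mL = 20 mcg/mL
Rate = 3570 mcg/hr ÷ 20 mcg/mL = 178.5 mL/hr
Volume infused = 178.5 mL/hr × 1.2 hr = 214.2 mL
Volume remaining = 250 − 214.2 = 35.8 mL
Drug remaining = 35.8 mL × 20 mcg/mL = 716 mcg

716 mcg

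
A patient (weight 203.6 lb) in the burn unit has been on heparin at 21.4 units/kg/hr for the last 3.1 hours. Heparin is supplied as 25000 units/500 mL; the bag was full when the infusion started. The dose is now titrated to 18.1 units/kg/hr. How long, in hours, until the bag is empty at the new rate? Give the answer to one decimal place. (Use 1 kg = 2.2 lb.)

Initial rate:
Weight = 203.6 lb ÷ 2.2 lb/kg = 92.54545 kg
Dose = 21.4 units/kg/hr × 92.54545 kg = 1980.473 units/hr
Concentration = 25000 units ÷ 500 mL = 50 units/mL
Rate = 1980.473 units/hr ÷ 50 units/mL = 39.60945 mL/hr
Volume infused so far = 39.60945 mL/hr × 3.1 hr = 122.7893 mL
Volume remaining = 500 − 122.7893 = 377.2107 mL
New rate:
Dose = 18.1 units/kg/hr × 92.54545 kg = 1675.073 units/hr
Rate = 1675.073 units/hr ÷ 50 units/mL = 33.50145 mL/hr
Time remaining = 377.2107 mL ÷ 33.50145 mL/hr = 11.25953 hr

11.3 hours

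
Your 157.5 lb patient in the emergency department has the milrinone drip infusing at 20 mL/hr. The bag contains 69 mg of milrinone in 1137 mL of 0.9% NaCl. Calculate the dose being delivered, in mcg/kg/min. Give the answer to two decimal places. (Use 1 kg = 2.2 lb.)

0.28 mcg/kg/min

Weight = 157.5 lb ÷ 2.2 lb/kg = 71.59091 kg
Concentration = 69 mg ÷ 1137 mL = 0.06068602 mg/mL = 60.68602 mcg/mL
Drug rate = 20 mL/hr × 60.68602 mcg/mL = 1213.72 mcg/hr
1213.72 mcg/hr ÷ 60 min/hr = 20.22867 mcg/min
20.22867 mcg/min ÷ 71.59091 kg = 0.2825592 mcg/kg/min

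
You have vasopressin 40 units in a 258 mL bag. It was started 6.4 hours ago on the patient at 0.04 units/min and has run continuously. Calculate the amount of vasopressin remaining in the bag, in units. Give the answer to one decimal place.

0.04 units/min × 60 min/hr = 2.4 units/hr
Concentration = 40 units ÷ 258 mL = 0.1550388 units/mL
Rate = 2.4 units/hr ÷ 0.1550388 units/mL = 15.48 mL/hr
Volume infused = 15.48 mL/hr × 6.4 hr = 99.072 mL
Volume remaining = 258 − 99.072 = 158.928 mL
Drug remaining = 158.928 mL × 0.1550388 units/mL = 24.64 units

24.6 units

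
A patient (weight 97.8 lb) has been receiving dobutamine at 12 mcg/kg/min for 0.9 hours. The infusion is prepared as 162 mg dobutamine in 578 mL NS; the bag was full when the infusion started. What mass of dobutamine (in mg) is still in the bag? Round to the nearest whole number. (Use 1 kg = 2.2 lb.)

133 mg

Weight = 97.8 lb ÷ 2.2 lb/kg = 44.45455 kg
Dose = 12 mcg/kg/min × 44.45455 kg = 533.4545 mcg/min
533.4545 mcg/min × 60 min/hr = 32007.27 mcg/hr
Concentration = 162 mg ÷ 578 mL = 0.2802768 mg/mL = 280.2768 mcg/mL
Rate = 32007.27 mcg/hr ÷ 280.2768 mcg/mL = 114.1988 mL/hr
Volume infused = 114.1988 mL/hr × 0.9 hr = 102.7789 mL
Volume remaining = 578 − 102.7789 = 475.2211 mL
Drug remaining = 475.2211 mL × 280.2768 mcg/mL = 133193.5 mcg = 133.1935 mg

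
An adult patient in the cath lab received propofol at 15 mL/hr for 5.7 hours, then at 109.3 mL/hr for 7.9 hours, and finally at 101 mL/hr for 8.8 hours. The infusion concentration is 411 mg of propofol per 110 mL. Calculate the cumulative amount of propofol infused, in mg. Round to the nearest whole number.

6867 mg

Concentration = 411 mg ÷ 110 mL = 3.736364 mg/mL
Stage 1: 15 mL/hr × 5.7 hr = 85.5 mL → 85.5 mL × 3.736364 mg/mL = 319.4591 mg
Stage 2: 109.3 mL/hr × 7.9 hr = 863.47 mL → 863.47 mL × 3.736364 mg/mL = 3226.238 mg
Stage 3: 101 mL/hr × 8.8 hr = 888.8 mL → 888.8 mL × 3.736364 mg/mL = 3320.88 mg
Total = 319.4591 + 3226.238 + 3320.88 = 6866.577 mg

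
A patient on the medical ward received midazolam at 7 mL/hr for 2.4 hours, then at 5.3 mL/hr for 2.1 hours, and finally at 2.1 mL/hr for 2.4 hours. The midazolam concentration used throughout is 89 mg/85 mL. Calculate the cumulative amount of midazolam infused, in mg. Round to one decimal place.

34.5 mg

Concentration = 89 mg ÷ 85 mL = 1.047059 mg/mL
Stage 1: 7 mL/hr × 2.4 hr = 16.8 mL → 16.8 mL × 1.047059 mg/mL = 17.59059 mg
Stage 2: 5.3 mL/hr × 2.1 hr = 11.13 mL → 11.13 mL × 1.047059 mg/mL = 11.65376 mg
Stage 3: 2.1 mL/hr × 2.4 hr = 5.04 mL → 5.04 mL × 1.047059 mg/mL = 5.277176 mg
Total = 17.59059 + 11.65376 + 5.277176 = 34.52153 mg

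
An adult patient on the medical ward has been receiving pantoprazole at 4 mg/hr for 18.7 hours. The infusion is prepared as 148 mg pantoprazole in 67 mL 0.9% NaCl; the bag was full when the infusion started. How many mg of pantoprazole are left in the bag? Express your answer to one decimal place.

73.2 mg

Concentration = 148 mg ÷ 67 mL = 2.208955 mg/mL
Rate = 4 mg/hr ÷ 2.208955 mg/mL = 1.810811 mL/hr
Volume infused = 1.810811 mL/hr × 18.7 hr = 33.86216 mL
Volume remaining = 67 − 33.86216 = 33.13784 mL
Drug remaining = 33.13784 mL × 2.208955 mg/mL = 73.2 mg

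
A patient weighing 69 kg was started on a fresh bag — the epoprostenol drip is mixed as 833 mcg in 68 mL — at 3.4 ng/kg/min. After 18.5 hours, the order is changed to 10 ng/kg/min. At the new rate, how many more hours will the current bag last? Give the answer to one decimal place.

Initial rate:
Dose = 3.4 ng/kg/min × 69 kg = 234.6 ng/min
234.6 ng/min × 60 min/hr = 14076 ng/hr
Concentration = 833 mcg ÷ 68 mL = 12.25 mcg/mL = 12250 ng/mL
Rate = 14076 ng/hr ÷ 12250 ng/mL = 1.149061 mL/hr
Volume infused so far = 1.149061 mL/hr × 18.5 hr = 21.25763 mL
Volume remaining = 68 − 21.25763 = 46.74237 mL
New rate:
Dose = 10 ng/kg/min × 69 kg = 690 ng/min
690 ng/min × 60 min/hr = 41400 ng/hr
Rate = 41400 ng/hr ÷ 12250 ng/mL = 3.379592 mL/hr
Time remaining = 46.74237 mL ÷ 3.379592 mL/hr = 13.83077 hr

13.8 hours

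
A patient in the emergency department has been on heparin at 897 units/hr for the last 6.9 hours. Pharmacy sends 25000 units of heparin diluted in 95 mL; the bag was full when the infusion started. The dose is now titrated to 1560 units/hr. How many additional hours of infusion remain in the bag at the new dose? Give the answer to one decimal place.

Initial rate:
Concentration = 25000 units ÷ 95 mL = 263.1579 units/mL
Rate = 897 units/hr ÷ 263.1579 units/mL = 3.4086 mL/hr
Volume infused so far = 3.4086 mL/hr × 6.9 hr = 23.51934 mL
Volume remaining = 95 − 23.51934 = 71.48066 mL
New rate:
Rate = 1560 units/hr ÷ 263.1579 units/mL = 5.928 mL/hr
Time remaining = 71.48066 mL ÷ 5.928 mL/hr = 12.05814 hr

12.1 hours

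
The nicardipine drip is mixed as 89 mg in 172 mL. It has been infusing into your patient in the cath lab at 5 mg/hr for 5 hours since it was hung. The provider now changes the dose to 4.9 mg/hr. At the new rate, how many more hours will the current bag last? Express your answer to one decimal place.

Initial rate:
Concentration = 89 mg ÷ 172 mL = 0.5174419 mg/mL
Rate = 5 mg/hr ÷ 0.5174419 mg/mL = 9.662921 mL/hr
Volume infused so far = 9.662921 mL/hr × 5 hr = 48.31461 mL
Volume remaining = 172 − 48.31461 = 123.6854 mL
New rate:
Rate = 4.9 mg/hr ÷ 0.5174419 mg/mL = 9.469663 mL/hr
Time remaining = 123.6854 mL ÷ 9.469663 mL/hr = 13.06122 hr

13.1 hours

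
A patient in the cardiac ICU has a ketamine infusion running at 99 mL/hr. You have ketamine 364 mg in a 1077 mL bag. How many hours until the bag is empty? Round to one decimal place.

Duration = 1077 mL ÷ 99 mL/hr = 10.87879 hr

10.9 hours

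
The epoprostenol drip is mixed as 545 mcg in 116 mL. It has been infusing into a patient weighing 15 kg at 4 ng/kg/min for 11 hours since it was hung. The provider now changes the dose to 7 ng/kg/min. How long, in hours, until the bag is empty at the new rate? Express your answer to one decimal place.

80.2 hours

Initial rate:
Dose = 4 ng/kg/min × 15 kg = 60 ng/min
60 ng/min × 60 min/hr = 3600 ng/hr
Concentration = 545 mcg ÷ 116 mL = 4.698276 mcg/mL = 4698.276 ng/mL
Rate = 3600 ng/hr ÷ 4698.276 ng/mL = 0.7662385 mL/hr
Volume infused so far = 0.7662385 mL/hr × 11 hr = 8.428624 mL
Volume remaining = 116 − 8.428624 = 107.5714 mL
New rate:
Dose = 7 ng/kg/min × 15 kg = 105 ng/min
105 ng/min × 60 min/hr = 6300 ng/hr
Rate = 6300 ng/hr ÷ 4698.276 ng/mL = 1.340917 mL/hr
Time remaining = 107.5714 mL ÷ 1.340917 mL/hr = 80.22222 hr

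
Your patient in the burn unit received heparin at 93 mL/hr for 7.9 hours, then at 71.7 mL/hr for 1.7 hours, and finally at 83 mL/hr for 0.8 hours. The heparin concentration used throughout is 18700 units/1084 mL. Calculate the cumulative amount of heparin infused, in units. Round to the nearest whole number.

Concentration = 18700 units ÷ 1084 mL = 17.25092 units/mL
Stage 1: 93 mL/hr × 7.9 hr = 734.7 mL → 734.7 mL × 17.25092 units/mL = 12674.25 units
Stage 2: 71.7 mL/hr × 1.7 hr = 121.89 mL → 121.89 mL × 17.25092 units/mL = 2102.715 units
Stage 3: 83 mL/hr × 0.8 hr = 66.4 mL → 66.4 mL × 17.25092 units/mL = 1145.461 units
Total = 12674.25 + 2102.715 + 1145.461 = 15922.43 units

15922 units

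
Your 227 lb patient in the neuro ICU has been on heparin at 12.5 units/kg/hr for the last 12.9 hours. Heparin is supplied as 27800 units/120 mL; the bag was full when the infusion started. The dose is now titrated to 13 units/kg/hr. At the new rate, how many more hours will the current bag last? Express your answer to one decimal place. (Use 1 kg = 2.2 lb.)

Initial rate:
Weight = 227 lb ÷ 2.2 lb/kg = 103.1818 kg
Dose = 12.5 units/kg/hr × 103.1818 kg = 1289.773 units/hr
Concentration = 27800 units ÷ 120 mL = 231.6667 units/mL
Rate = 1289.773 units/hr ÷ 231.6667 units/mL = 5.567364 mL/hr
Volume infused so far = 5.567364 mL/hr × 12.9 hr = 71.819 mL
Volume remaining = 120 − 71.819 = 48.181 mL
New rate:
Dose = 13 units/kg/hr × 103.1818 kg = 1341.364 units/hr
Rate = 1341.364 units/hr ÷ 231.6667 units/mL = 5.790059 mL/hr
Time remaining = 48.181 mL ÷ 5.790059 mL/hr = 8.321332 hr

8.3 hours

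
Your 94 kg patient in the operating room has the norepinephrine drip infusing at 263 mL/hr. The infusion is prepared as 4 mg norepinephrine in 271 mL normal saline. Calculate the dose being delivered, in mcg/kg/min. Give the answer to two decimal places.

Concentration = 4 mg ÷ 271 mL = 0.01476015 mg/mL = 14.76015 mcg/mL
Drug rate = 263 mL/hr × 14.76015 mcg/mL = 3881.919 mcg/hr
3881.919 mcg/hr ÷ 60 min/hr = 64.69865 mcg/min
64.69865 mcg/min ÷ 94 kg = 0.6882835 mcg/kg/min

0.69 mcg/kg/min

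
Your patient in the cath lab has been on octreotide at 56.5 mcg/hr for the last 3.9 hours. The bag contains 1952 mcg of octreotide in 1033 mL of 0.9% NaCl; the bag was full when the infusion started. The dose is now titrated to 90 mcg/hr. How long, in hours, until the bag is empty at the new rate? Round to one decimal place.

Initial rate:
Concentration = 1952 mcg ÷ 1033 mL = 1.889642 mcg/mL
Rate = 56.5 mcg/hr ÷ 1.889642 mcg/mL = 29.89985 mL/hr
Volume infused so far = 29.89985 mL/hr × 3.9 hr = 116.6094 mL
Volume remaining = 1033 − 116.6094 = 916.3906 mL
New rate:
Rate = 90 mcg/hr ÷ 1.889642 mcg/mL = 47.62807 mL/hr
Time remaining = 916.3906 mL ÷ 47.62807 mL/hr = 19.24056 hr

19.2 hours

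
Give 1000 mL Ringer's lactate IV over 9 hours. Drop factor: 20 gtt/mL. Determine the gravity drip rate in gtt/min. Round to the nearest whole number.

37 gtt/min

1000 mL ÷ (9 hr × 60 = 540 min) = 1.851852 mL/min
1.851852 mL/min × 20 gtt/mL = 37.03704 gtt/min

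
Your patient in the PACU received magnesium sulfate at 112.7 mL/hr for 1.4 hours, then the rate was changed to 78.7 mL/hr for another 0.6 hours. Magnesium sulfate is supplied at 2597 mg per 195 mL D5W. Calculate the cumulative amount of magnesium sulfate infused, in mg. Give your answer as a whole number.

Concentration = 2597 mg ÷ 195 mL = 13.31795 mg/mL
Stage 1: 112.7 mL/hr × 1.4 hr = 157.78 mL → 157.78 mL × 13.31795 mg/mL = 2101.306 mg
Stage 2: 78.7 mL/hr × 0.6 hr = 47.22 mL → 47.22 mL × 13.31795 mg/mL = 628.8735 mg
Total = 2101.306 + 628.8735 = 2730.179 mg

2730 mg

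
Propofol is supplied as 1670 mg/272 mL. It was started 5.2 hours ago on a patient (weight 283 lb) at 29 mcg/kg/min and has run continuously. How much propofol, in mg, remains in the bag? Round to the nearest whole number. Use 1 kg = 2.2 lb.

Weight = 283 lb ÷ 2.2 lb/kg = 128.6364 kg
Dose = 29 mcg/kg/min × 128.6364 kg = 3730.455 mcg/min
3730.455 mcg/min × 60 min/hr = 223827.3 mcg/hr
Concentration = 1670 mg ÷ 272 mL = 6.139706 mg/mL = 6139.706 mcg/mL
Rate = 223827.3 mcg/hr ÷ 6139.706 mcg/mL = 36.4557 mL/hr
Volume infused = 36.4557 mL/hr × 5.2 hr = 189.5696 mL
Volume remaining = 272 − 189.5696 = 82.43036 mL
Drug remaining = 82.43036 mL × 6139.706 mcg/mL = 506098.2 mcg = 506.0982 mg

506 mg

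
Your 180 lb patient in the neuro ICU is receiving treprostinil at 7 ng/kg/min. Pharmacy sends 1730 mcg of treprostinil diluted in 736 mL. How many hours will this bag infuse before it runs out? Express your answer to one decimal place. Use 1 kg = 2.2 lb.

50.3 hours

Weight = 180 lb ÷ 2.2 lb/kg = 81.81818 kg
Dose = 7 ng/kg/min × 81.81818 kg = 572.7273 ng/min
572.7273 ng/min × 60 min/hr = 34363.64 ng/hr
Concentration = 1730 mcg ÷ 736 mL = 2.350543 mcg/mL = 2350.543 ng/mL
Rate = 34363.64 ng/hr ÷ 2350.543 ng/mL = 14.61944 mL/hr
Duration = 736 mL ÷ 14.61944 mL/hr = 50.34392 hr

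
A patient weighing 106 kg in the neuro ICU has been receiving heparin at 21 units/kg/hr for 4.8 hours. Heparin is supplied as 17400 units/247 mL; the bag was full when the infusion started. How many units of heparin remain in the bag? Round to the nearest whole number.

6715 units

Dose = 21 units/kg/hr × 106 kg = 2226 units/hr
Concentration = 17400 units ÷ 247 mL = 70.44534 units/mL
Rate = 2226 units/hr ÷ 70.44534 units/mL = 31.59897 mL/hr
Volume infused = 31.59897 mL/hr × 4.8 hr = 151.675 mL
Volume remaining = 247 − 151.675 = 95.32497 mL
Drug remaining = 95.32497 mL × 70.44534 units/mL = 6715.2 units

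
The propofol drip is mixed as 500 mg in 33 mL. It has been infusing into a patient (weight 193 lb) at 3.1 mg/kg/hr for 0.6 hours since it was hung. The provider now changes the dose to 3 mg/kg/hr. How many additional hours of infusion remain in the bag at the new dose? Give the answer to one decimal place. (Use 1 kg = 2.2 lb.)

Initial rate:
Weight = 193 lb ÷ 2.2 lb/kg = 87.72727 kg
Dose = 3.1 mg/kg/hr × 87.72727 kg = 271.9545 mg/hr
Concentration = 500 mg ÷ 33 mL = 15.15152 mg/mL
Rate = 271.9545 mg/hr ÷ 15.15152 mg/mL = 17.949 mL/hr
Volume infused so far = 17.949 mL/hr × 0.6 hr = 10.7694 mL
Volume remaining = 33 − 10.7694 = 22.2306 mL
New rate:
Dose = 3 mg/kg/hr × 87.72727 kg = 263.1818 mg/hr
Rate = 263.1818 mg/hr ÷ 15.15152 mg/mL = 17.37 mL/hr
Time remaining = 22.2306 mL ÷ 17.37 mL/hr = 1.279827 hr

1.3 hours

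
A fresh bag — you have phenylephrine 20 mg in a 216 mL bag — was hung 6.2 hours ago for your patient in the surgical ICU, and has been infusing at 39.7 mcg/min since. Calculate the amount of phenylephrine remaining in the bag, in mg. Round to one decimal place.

39.7 mcg/min × 60 min/hr = 2382 mcg/hr
Concentration = 20 mg ÷ 216 mL = 0.09259259 mg/mL = 92.59259 mcg/mL
Rate = 2382 mcg/hr ÷ 92.59259 mcg/mL = 25.7256 mL/hr
Volume infused = 25.7256 mL/hr × 6.2 hr = 159.4987 mL
Volume remaining = 216 − 159.4987 = 56.50128 mL
Drug remaining = 56.50128 mL × 92.59259 mcg/mL = 5231.6 mcg = 5.2316 mg

5.2 mg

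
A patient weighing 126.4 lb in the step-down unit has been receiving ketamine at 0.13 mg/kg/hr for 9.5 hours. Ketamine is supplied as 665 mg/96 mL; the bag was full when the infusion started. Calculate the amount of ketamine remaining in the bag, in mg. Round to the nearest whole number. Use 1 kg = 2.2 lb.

594 mg

Weight = 126.4 lb ÷ 2.2 lb/kg = 57.45455 kg
Dose = 0.13 mg/kg/hr × 57.45455 kg = 7.469091 mg/hr
Concentration = 665 mg ÷ 96 mL = 6.927083 mg/mL
Rate = 7.469091 mg/hr ÷ 6.927083 mg/mL = 1.078245 mL/hr
Volume infused = 1.078245 mL/hr × 9.5 hr = 10.24332 mL
Volume remaining = 96 − 10.24332 = 85.75668 mL
Drug remaining = 85.75668 mL × 6.927083 mg/mL = 594.0436 mg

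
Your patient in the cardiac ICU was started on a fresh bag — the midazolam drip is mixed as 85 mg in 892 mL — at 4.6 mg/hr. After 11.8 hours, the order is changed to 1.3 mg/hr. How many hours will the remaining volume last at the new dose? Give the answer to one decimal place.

23.6 hours

Initial rate:
Concentration = 85 mg ÷ 892 mL = 0.09529148 mg/mL
Rate = 4.6 mg/hr ÷ 0.09529148 mg/mL = 48.27294 mL/hr
Volume infused so far = 48.27294 mL/hr × 11.8 hr = 569.6207 mL
Volume remaining = 892 − 569.6207 = 322.3793 mL
New rate:
Rate = 1.3 mg/hr ÷ 0.09529148 mg/mL = 13.64235 mL/hr
Time remaining = 322.3793 mL ÷ 13.64235 mL/hr = 23.63077 hr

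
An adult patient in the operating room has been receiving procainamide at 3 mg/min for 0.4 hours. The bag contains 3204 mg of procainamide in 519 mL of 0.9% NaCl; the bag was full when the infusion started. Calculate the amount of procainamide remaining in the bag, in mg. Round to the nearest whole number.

3132 mg

3 mg/min × 60 min/hr = 180 mg/hr
Concentration = 3204 mg ÷ 519 mL = 6.17341 mg/mL
Rate = 180 mg/hr ÷ 6.17341 mg/mL = 29.1573 mL/hr
Volume infused = 29.1573 mL/hr × 0.4 hr = 11.66292 mL
Volume remaining = 519 − 11.66292 = 507.3371 mL
Drug remaining = 507.3371 mL × 6.17341 mg/mL = 3132 mg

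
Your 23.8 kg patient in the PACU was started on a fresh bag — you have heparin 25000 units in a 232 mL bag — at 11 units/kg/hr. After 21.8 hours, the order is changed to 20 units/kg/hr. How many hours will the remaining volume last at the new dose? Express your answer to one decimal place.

40.5 hours

Initial rate:
Dose = 11 units/kg/hr × 23.8 kg = 261.8 units/hr
Concentration = 25000 units ÷ 232 mL = 107.7586 units/mL
Rate = 261.8 units/hr ÷ 107.7586 units/mL = 2.429504 mL/hr
Volume infused so far = 2.429504 mL/hr × 21.8 hr = 52.96319 mL
Volume remaining = 232 − 52.96319 = 179.0368 mL
New rate:
Dose = 20 units/kg/hr × 23.8 kg = 476 units/hr
Rate = 476 units/hr ÷ 107.7586 units/mL = 4.41728 mL/hr
Time remaining = 179.0368 mL ÷ 4.41728 mL/hr = 40.53101 hr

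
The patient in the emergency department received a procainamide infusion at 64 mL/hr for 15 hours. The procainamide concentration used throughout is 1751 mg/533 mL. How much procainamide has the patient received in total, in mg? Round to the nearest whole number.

Concentration = 1751 mg ÷ 533 mL = 3.285178 mg/mL
Drug rate = 64 mL/hr × 3.285178 mg/mL = 210.2514 mg/hr
Total = 210.2514 mg/hr × 15 hr = 3153.771 mg

3154 mg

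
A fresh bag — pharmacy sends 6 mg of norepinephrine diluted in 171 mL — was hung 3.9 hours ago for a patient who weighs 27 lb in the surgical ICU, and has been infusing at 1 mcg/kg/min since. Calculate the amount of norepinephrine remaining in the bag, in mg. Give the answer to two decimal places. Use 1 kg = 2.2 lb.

3.13 mg

Weight = 27 lb ÷ 2.2 lb/kg = 12.27273 kg
Dose = 1 mcg/kg/min × 12.27273 kg = 12.27273 mcg/min
12.27273 mcg/min × 60 min/hr = 736.3636 mcg/hr
Concentration = 6 mg ÷ 171 mL = 0.03508772 mg/mL = 35.08772 mcg/mL
Rate = 736.3636 mcg/hr ÷ 35.08772 mcg/mL = 20.98636 mL/hr
Volume infused = 20.98636 mL/hr × 3.9 hr = 81.84682 mL
Volume remaining = 171 − 81.84682 = 89.15318 mL
Drug remaining = 89.15318 mL × 35.08772 mcg/mL = 3128.182 mcg = 3.128182 mg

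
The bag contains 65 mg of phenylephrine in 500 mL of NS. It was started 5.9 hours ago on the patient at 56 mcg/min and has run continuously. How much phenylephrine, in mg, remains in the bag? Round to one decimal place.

56 mcg/min × 60 min/hr = 3360 mcg/hr
Concentration = 65 mg ÷ 500 mL = 0.13 mg/mL = 130 mcg/mL
Rate = 3360 mcg/hr ÷ 130 mcg/mL = 25.84615 mL/hr
Volume infused = 25.84615 mL/hr × 5.9 hr = 152.4923 mL
Volume remaining = 500 − 152.4923 = 347.5077 mL
Drug remaining = 347.5077 mL × 130 mcg/mL = 45176 mcg = 45.176 mg

45.2 mg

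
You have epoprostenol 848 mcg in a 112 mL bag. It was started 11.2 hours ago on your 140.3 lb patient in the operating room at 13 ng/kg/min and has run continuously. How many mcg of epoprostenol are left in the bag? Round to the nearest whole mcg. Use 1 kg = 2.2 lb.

Weight = 140.3 lb ÷ 2.2 lb/kg = 63.77273 kg
Dose = 13 ng/kg/min × 63.77273 kg = 829.0455 ng/min
829.0455 ng/min × 60 min/hr = 49742.73 ng/hr
Concentration = 848 mcg ÷ 112 mL = 7.571429 mcg/mL = 7571.429 ng/mL
Rate = 49742.73 ng/hr ÷ 7571.429 ng/mL = 6.569794 mL/hr
Volume infused = 6.569794 mL/hr × 11.2 hr = 73.58169 mL
Volume remaining = 112 − 73.58169 = 38.41831 mL
Drug remaining = 38.41831 mL × 7571.429 ng/mL = 290881.5 ng = 290.8815 mcg

291 mcg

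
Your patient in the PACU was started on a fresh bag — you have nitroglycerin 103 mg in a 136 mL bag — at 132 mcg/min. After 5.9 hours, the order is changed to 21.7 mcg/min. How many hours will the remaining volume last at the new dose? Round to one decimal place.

Initial rate:
132 mcg/min × 60 min/hr = 7920 mcg/hr
Concentration = 103 mg ÷ 136 mL = 0.7573529 mg/mL = 757.3529 mcg/mL
Rate = 7920 mcg/hr ÷ 757.3529 mcg/mL = 10.45748 mL/hr
Volume infused so far = 10.45748 mL/hr × 5.9 hr = 61.69911 mL
Volume remaining = 136 − 61.69911 = 74.30089 mL
New rate:
21.7 mcg/min × 60 min/hr = 1302 mcg/hr
Rate = 1302 mcg/hr ÷ 757.3529 mcg/mL = 1.719146 mL/hr
Time remaining = 74.30089 mL ÷ 1.719146 mL/hr = 43.21966 hr

43.2 hours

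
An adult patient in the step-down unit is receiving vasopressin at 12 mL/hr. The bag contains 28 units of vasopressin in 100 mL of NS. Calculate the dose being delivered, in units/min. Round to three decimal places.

Concentration = 28 units ÷ 100 mL = 0.28 units/mL
Drug rate = 12 mL/hr × 0.28 units/mL = 3.36 units/hr
3.36 units/hr ÷ 60 min/hr = 0.056 units/min

0.056 units/min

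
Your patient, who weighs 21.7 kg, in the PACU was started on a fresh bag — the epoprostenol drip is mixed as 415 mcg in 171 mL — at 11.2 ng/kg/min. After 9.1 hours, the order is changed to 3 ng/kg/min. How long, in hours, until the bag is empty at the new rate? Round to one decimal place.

Initial rate:
Dose = 11.2 ng/kg/min × 21.7 kg = 243.04 ng/min
243.04 ng/min × 60 min/hr = 14582.4 ng/hr
Concentration = 415 mcg ÷ 171 mL = 2.426901 mcg/mL = 2426.901 ng/mL
Rate = 14582.4 ng/hr ÷ 2426.901 ng/mL = 6.008652 mL/hr
Volume infused so far = 6.008652 mL/hr × 9.1 hr = 54.67873 mL
Volume remaining = 171 − 54.67873 = 116.3213 mL
New rate:
Dose = 3 ng/kg/min × 21.7 kg = 65.1 ng/min
65.1 ng/min × 60 min/hr = 3906 ng/hr
Rate = 3906 ng/hr ÷ 2426.901 ng/mL = 1.60946 mL/hr
Time remaining = 116.3213 mL ÷ 1.60946 mL/hr = 72.27347 hr

72.3 hours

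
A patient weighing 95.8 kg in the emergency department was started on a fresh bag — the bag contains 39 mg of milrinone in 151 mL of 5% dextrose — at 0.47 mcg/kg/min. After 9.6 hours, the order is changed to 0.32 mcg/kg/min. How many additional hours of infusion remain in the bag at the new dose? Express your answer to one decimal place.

7.1 hours

Initial rate:
Dose = 0.47 mcg/kg/min × 95.8 kg = 45.026 mcg/min
45.026 mcg/min × 60 min/hr = 2701.56 mcg/hr
Concentration = 39 mg ÷ 151 mL = 0.2582781 mg/mL = 258.2781 mcg/mL
Rate = 2701.56 mcg/hr ÷ 258.2781 mcg/mL = 10.45989 mL/hr
Volume infused so far = 10.45989 mL/hr × 9.6 hr = 100.4149 mL
Volume remaining = 151 − 100.4149 = 50.58509 mL
New rate:
Dose = 0.32 mcg/kg/min × 95.8 kg = 30.656 mcg/min
30.656 mcg/min × 60 min/hr = 1839.36 mcg/hr
Rate = 1839.36 mcg/hr ÷ 258.2781 mcg/mL = 7.121625 mL/hr
Time remaining = 50.58509 mL ÷ 7.121625 mL/hr = 7.103027 hr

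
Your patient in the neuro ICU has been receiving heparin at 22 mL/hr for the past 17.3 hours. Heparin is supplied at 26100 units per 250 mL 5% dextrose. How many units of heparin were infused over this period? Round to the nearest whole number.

Concentration = 26100 units ÷ 250 mL = 104.4 units/mL
Drug rate = 22 mL/hr × 104.4 units/mL = 2296.8 units/hr
Total = 2296.8 units/hr × 17.3 hr = 39734.64 units

39735 units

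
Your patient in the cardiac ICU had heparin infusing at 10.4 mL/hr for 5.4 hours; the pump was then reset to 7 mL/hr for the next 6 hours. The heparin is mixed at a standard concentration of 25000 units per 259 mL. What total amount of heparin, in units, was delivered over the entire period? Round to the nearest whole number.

9475 units

Concentration = 25000 units ÷ 259 mL = 96.5251 units/mL
Stage 1: 10.4 mL/hr × 5.4 hr = 56.16 mL → 56.16 mL × 96.5251 units/mL = 5420.849 units
Stage 2: 7 mL/hr × 6 hr = 42 mL → 42 mL × 96.5251 units/mL = 4054.054 units
Total = 5420.849 + 4054.054 = 9474.903 units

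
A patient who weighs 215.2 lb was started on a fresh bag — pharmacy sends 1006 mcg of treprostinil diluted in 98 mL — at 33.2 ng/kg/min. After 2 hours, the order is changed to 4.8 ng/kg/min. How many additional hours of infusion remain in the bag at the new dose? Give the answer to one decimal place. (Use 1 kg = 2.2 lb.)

21.9 hours

Initial rate:
Weight = 215.2 lb ÷ 2.2 lb/kg = 97.81818 kg
Dose = 33.2 ng/kg/min × 97.81818 kg = 3247.564 ng/min
3247.564 ng/min × 60 min/hr = 194853.8 ng/hr
Concentration = 1006 mcg ÷ 98 mL = 10.26531 mcg/mL = 10265.31 ng/mL
Rate = 194853.8 ng/hr ÷ 10265.31 ng/mL = 18.98178 mL/hr
Volume infused so far = 18.98178 mL/hr × 2 hr = 37.96357 mL
Volume remaining = 98 − 37.96357 = 60.03643 mL
New rate:
Dose = 4.8 ng/kg/min × 97.81818 kg = 469.5273 ng/min
469.5273 ng/min × 60 min/hr = 28171.64 ng/hr
Rate = 28171.64 ng/hr ÷ 10265.31 ng/mL = 2.744354 mL/hr
Time remaining = 60.03643 mL ÷ 2.744354 mL/hr = 21.87634 hr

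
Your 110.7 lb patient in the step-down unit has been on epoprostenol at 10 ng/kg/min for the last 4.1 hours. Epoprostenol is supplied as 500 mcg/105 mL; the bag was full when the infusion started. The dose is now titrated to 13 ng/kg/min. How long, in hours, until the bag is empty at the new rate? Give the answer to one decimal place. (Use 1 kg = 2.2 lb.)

9.6 hours

Initial rate:
Weight = 110.7 lb ÷ 2.2 lb/kg = 50.31818 kg
Dose = 10 ng/kg/min × 50.31818 kg = 503.1818 ng/min
503.1818 ng/min × 60 min/hr = 30190.91 ng/hr
Concentration = 500 mcg ÷ 105 mL = 4.761905 mcg/mL = 4761.905 ng/mL
Rate = 30190.91 ng/hr ÷ 4761.905 ng/mL = 6.340091 mL/hr
Volume infused so far = 6.340091 mL/hr × 4.1 hr = 25.99437 mL
Volume remaining = 105 − 25.99437 = 79.00563 mL
New rate:
Dose = 13 ng/kg/min × 50.31818 kg = 654.1364 ng/min
654.1364 ng/min × 60 min/hr = 39248.18 ng/hr
Rate = 39248.18 ng/hr ÷ 4761.905 ng/mL = 8.242118 mL/hr
Time remaining = 79.00563 mL ÷ 8.242118 mL/hr = 9.585597 hr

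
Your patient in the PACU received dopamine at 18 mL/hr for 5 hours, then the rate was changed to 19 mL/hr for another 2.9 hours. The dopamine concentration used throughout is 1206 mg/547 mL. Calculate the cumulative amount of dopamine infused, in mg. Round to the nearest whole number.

320 mg

Concentration = 1206 mg ÷ 547 mL = 2.204753 mg/mL
Stage 1: 18 mL/hr × 5 hr = 90 mL → 90 mL × 2.204753 mg/mL = 198.4278 mg
Stage 2: 19 mL/hr × 2.9 hr = 55.1 mL → 55.1 mL × 2.204753 mg/mL = 121.4819 mg
Total = 198.4278 + 121.4819 = 319.9097 mg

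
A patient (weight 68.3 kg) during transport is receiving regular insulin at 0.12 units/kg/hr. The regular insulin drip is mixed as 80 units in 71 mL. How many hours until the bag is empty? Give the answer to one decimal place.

Dose = 0.12 units/kg/hr × 68.3 kg = 8.196 units/hr
Concentration = 80 units ÷ 71 mL = 1.126761 units/mL
Rate = 8.196 units/hr ÷ 1.126761 units/mL = 7.27395 mL/hr
Duration = 71 mL ÷ 7.27395 mL/hr = 9.760859 hr

9.8 hours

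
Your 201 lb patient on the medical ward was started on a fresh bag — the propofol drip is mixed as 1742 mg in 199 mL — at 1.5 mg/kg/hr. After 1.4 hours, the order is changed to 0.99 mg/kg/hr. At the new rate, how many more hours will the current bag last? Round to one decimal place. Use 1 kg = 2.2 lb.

Initial rate:
Weight = 201 lb ÷ 2.2 lb/kg = 91.36364 kg
Dose = 1.5 mg/kg/hr × 91.36364 kg = 137.0455 mg/hr
Concentration = 1742 mg ÷ 199 mL = 8.753769 mg/mL
Rate = 137.0455 mg/hr ÷ 8.753769 mg/mL = 15.65559 mL/hr
Volume infused so far = 15.65559 mL/hr × 1.4 hr = 21.91783 mL
Volume remaining = 199 − 21.91783 = 177.0822 mL
New rate:
Dose = 0.99 mg/kg/hr × 91.36364 kg = 90.45 mg/hr
Rate = 90.45 mg/hr ÷ 8.753769 mg/mL = 10.33269 mL/hr
Time remaining = 177.0822 mL ÷ 10.33269 mL/hr = 17.13805 hr

17.1 hours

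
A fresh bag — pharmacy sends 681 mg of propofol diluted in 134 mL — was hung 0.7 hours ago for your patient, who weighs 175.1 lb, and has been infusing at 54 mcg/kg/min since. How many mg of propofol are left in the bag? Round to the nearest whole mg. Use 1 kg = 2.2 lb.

Weight = 175.1 lb ÷ 2.2 lb/kg = 79.59091 kg
Dose = 54 mcg/kg/min × 79.59091 kg = 4297.909 mcg/min
4297.909 mcg/min × 60 min/hr = 257874.5 mcg/hr
Concentration = 681 mg ÷ 134 mL = 5.08209 mg/mL = 5082.09 mcg/mL
Rate = 257874.5 mcg/hr ÷ 5082.09 mcg/mL = 50.74183 mL/hr
Volume infused = 50.74183 mL/hr × 0.7 hr = 35.51928 mL
Volume remaining = 134 − 35.51928 = 98.48072 mL
Drug remaining = 98.48072 mL × 5082.09 mcg/mL = 500487.8 mcg = 500.4878 mg

500 mg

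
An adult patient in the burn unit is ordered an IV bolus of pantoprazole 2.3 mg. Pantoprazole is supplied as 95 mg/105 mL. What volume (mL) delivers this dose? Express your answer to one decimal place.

2.5 mL

Concentration = 95 mg ÷ 105 mL = 0.9047619 mg/mL
Volume = 2.3 mg ÷ 0.9047619 mg/mL = 2.542105 mL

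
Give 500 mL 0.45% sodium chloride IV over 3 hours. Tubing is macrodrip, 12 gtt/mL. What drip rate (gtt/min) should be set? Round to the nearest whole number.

500 mL ÷ (3 hr × 60 = 180 min) = 2.777778 mL/min
2.777778 mL/min × 12 gtt/mL = 33.33333 gtt/min

33 gtt/min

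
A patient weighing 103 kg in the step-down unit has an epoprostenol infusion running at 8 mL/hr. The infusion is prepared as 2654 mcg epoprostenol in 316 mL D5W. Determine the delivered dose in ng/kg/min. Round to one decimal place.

Concentration = 2654 mcg ÷ 316 mL = 8.398734 mcg/mL = 8398.734 ng/mL
Drug rate = 8 mL/hr × 8398.734 ng/mL = 67189.87 ng/hr
67189.87 ng/hr ÷ 60 min/hr = 1119.831 ng/min
1119.831 ng/min ÷ 103 kg = 10.87215 ng/kg/min

10.9 ng/kg/min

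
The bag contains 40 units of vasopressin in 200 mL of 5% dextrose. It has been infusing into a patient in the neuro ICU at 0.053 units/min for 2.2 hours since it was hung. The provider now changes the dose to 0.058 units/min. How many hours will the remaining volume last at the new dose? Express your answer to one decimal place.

Initial rate:
0.053 units/min × 60 min/hr = 3.18 units/hr
Concentration = 40 units ÷ 200 mL = 0.2 units/mL
Rate = 3.18 units/hr ÷ 0.2 units/mL = 15.9 mL/hr
Volume infused so far = 15.9 mL/hr × 2.2 hr = 34.98 mL
Volume remaining = 200 − 34.98 = 165.02 mL
New rate:
0.058 units/min × 60 min/hr = 3.48 units/hr
Rate = 3.48 units/hr ÷ 0.2 units/mL = 17.4 mL/hr
Time remaining = 165.02 mL ÷ 17.4 mL/hr = 9.483908 hr

9.5 hours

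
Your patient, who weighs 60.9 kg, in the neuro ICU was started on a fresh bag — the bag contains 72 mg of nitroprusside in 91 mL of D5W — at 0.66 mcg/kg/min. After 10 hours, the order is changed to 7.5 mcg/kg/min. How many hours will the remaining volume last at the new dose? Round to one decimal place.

1.7 hours

Initial rate:
Dose = 0.66 mcg/kg/min × 60.9 kg = 40.194 mcg/min
40.194 mcg/min × 60 min/hr = 2411.64 mcg/hr
Concentration = 72 mg ÷ 91 mL = 0.7912088 mg/mL = 791.2088 mcg/mL
Rate = 2411.64 mcg/hr ÷ 791.2088 mcg/mL = 3.048045 mL/hr
Volume infused so far = 3.048045 mL/hr × 10 hr = 30.48045 mL
Volume remaining = 91 − 30.48045 = 60.51955 mL
New rate:
Dose = 7.5 mcg/kg/min × 60.9 kg = 456.75 mcg/min
456.75 mcg/min × 60 min/hr = 27405 mcg/hr
Rate = 27405 mcg/hr ÷ 791.2088 mcg/mL = 34.63687 mL/hr
Time remaining = 60.51955 mL ÷ 34.63687 mL/hr = 1.747258 hr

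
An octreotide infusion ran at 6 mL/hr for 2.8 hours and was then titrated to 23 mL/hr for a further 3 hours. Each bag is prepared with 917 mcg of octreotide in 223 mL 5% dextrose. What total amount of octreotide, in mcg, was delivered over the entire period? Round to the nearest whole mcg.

353 mcg

Concentration = 917 mcg ÷ 223 mL = 4.112108 mcg/mL
Stage 1: 6 mL/hr × 2.8 hr = 16.8 mL → 16.8 mL × 4.112108 mcg/mL = 69.08341 mcg
Stage 2: 23 mL/hr × 3 hr = 69 mL → 69 mL × 4.112108 mcg/mL = 283.7354 mcg
Total = 69.08341 + 283.7354 = 352.8188 mcg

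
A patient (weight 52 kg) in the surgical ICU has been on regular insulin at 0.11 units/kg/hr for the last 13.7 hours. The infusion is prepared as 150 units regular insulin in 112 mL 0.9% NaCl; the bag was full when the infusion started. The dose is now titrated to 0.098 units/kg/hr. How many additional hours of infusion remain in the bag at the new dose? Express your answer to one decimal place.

14.1 hours

Initial rate:
Dose = 0.11 units/kg/hr × 52 kg = 5.72 units/hr
Concentration = 150 units ÷ 112 mL = 1.339286 units/mL
Rate = 5.72 units/hr ÷ 1.339286 units/mL = 4.270933 mL/hr
Volume infused so far = 4.270933 mL/hr × 13.7 hr = 58.51179 mL
Volume remaining = 112 − 58.51179 = 53.48821 mL
New rate:
Dose = 0.098 units/kg/hr × 52 kg = 5.096 units/hr
Rate = 5.096 units/hr ÷ 1.339286 units/mL = 3.805013 mL/hr
Time remaining = 53.48821 mL ÷ 3.805013 mL/hr = 14.0573 hr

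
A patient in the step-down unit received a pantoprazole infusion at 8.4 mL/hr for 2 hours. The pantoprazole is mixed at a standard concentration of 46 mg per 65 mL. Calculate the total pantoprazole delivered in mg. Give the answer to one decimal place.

Concentration = 46 mg ÷ 65 mL = 0.7076923 mg/mL
Drug rate = 8.4 mL/hr × 0.7076923 mg/mL = 5.944615 mg/hr
Total = 5.944615 mg/hr × 2 hr = 11.88923 mg

11.9 mg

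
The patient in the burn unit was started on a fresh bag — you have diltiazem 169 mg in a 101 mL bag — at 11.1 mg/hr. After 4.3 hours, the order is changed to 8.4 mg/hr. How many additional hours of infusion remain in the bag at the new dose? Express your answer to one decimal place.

14.4 hours

Initial rate:
Concentration = 169 mg ÷ 101 mL = 1.673267 mg/mL
Rate = 11.1 mg/hr ÷ 1.673267 mg/mL = 6.633728 mL/hr
Volume infused so far = 6.633728 mL/hr × 4.3 hr = 28.52503 mL
Volume remaining = 101 − 28.52503 = 72.47497 mL
New rate:
Rate = 8.4 mg/hr ÷ 1.673267 mg/mL = 5.020118 mL/hr
Time remaining = 72.47497 mL ÷ 5.020118 mL/hr = 14.4369 hr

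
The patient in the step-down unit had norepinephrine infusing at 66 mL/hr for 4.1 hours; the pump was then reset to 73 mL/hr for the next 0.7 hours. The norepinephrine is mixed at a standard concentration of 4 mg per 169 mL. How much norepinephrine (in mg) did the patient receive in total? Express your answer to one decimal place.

Concentration = 4 mg ÷ 169 mL = 0.02366864 mg/mL
Stage 1: 66 mL/hr × 4.1 hr = 270.6 mL → 270.6 mL × 0.02366864 mg/mL = 6.404734 mg
Stage 2: 73 mL/hr × 0.7 hr = 51.1 mL → 51.1 mL × 0.02366864 mg/mL = 1.209467 mg
Total = 6.404734 + 1.209467 = 7.614201 mg

7.6 mg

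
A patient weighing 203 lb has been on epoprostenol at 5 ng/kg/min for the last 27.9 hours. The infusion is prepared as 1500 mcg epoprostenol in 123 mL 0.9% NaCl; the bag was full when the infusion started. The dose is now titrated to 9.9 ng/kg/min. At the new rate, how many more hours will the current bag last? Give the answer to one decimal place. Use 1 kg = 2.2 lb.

13.3 hours

Initial rate:
Weight = 203 lb ÷ 2.2 lb/kg = 92.27273 kg
Dose = 5 ng/kg/min × 92.27273 kg = 461.3636 ng/min
461.3636 ng/min × 60 min/hr = 27681.82 ng/hr
Concentration = 1500 mcg ÷ 123 mL = 12.19512 mcg/mL = 12195.12 ng/mL
Rate = 27681.82 ng/hr ÷ 12195.12 ng/mL = 2.269909 mL/hr
Volume infused so far = 2.269909 mL/hr × 27.9 hr = 63.33046 mL
Volume remaining = 123 − 63.33046 = 59.66954 mL
New rate:
Dose = 9.9 ng/kg/min × 92.27273 kg = 913.5 ng/min
913.5 ng/min × 60 min/hr = 54810 ng/hr
Rate = 54810 ng/hr ÷ 12195.12 ng/mL = 4.49442 mL/hr
Time remaining = 59.66954 mL ÷ 4.49442 mL/hr = 13.27636 hr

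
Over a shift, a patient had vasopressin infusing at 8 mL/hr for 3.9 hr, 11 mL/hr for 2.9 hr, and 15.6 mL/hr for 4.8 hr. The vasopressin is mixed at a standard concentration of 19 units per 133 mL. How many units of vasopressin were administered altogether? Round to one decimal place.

19.7 units

Concentration = 19 units ÷ 133 mL = 0.1428571 units/mL
Stage 1: 8 mL/hr × 3.9 hr = 31.2 mL → 31.2 mL × 0.1428571 units/mL = 4.457143 units
Stage 2: 11 mL/hr × 2.9 hr = 31.9 mL → 31.9 mL × 0.1428571 units/mL = 4.557143 units
Stage 3: 15.6 mL/hr × 4.8 hr = 74.88 mL → 74.88 mL × 0.1428571 units/mL = 10.69714 units
Total = 4.457143 + 4.557143 + 10.69714 = 19.71143 units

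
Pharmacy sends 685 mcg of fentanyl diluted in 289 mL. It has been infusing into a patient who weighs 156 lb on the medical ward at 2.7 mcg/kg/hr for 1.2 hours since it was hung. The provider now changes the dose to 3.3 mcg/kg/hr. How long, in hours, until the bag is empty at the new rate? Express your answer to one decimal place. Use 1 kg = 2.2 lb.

Initial rate:
Weight = 156 lb ÷ 2.2 lb/kg = 70.90909 kg
Dose = 2.7 mcg/kg/hr × 70.90909 kg = 191.4545 mcg/hr
Concentration = 685 mcg ÷ 289 mL = 2.370242 mcg/mL
Rate = 191.4545 mcg/hr ÷ 2.370242 mcg/mL = 80.77425 mL/hr
Volume infused so far = 80.77425 mL/hr × 1.2 hr = 96.9291 mL
Volume remaining = 289 − 96.9291 = 192.0709 mL
New rate:
Dose = 3.3 mcg/kg/hr × 70.90909 kg = 234 mcg/hr
Rate = 234 mcg/hr ÷ 2.370242 mcg/mL = 98.72409 mL/hr
Time remaining = 192.0709 mL ÷ 98.72409 mL/hr = 1.945532 hr

1.9 hours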